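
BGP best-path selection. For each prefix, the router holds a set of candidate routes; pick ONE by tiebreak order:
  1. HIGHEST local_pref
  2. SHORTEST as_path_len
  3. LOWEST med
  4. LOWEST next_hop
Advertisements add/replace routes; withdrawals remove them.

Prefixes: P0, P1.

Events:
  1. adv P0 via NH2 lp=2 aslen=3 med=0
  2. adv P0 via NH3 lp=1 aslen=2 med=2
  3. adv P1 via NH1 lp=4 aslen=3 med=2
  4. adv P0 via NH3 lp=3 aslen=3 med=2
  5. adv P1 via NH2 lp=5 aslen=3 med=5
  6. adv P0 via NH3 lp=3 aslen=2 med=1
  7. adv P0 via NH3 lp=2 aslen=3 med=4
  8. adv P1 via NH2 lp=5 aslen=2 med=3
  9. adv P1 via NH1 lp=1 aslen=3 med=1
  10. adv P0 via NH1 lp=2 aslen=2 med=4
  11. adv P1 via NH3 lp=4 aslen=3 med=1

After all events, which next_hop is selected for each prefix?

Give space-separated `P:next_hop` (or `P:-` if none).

Op 1: best P0=NH2 P1=-
Op 2: best P0=NH2 P1=-
Op 3: best P0=NH2 P1=NH1
Op 4: best P0=NH3 P1=NH1
Op 5: best P0=NH3 P1=NH2
Op 6: best P0=NH3 P1=NH2
Op 7: best P0=NH2 P1=NH2
Op 8: best P0=NH2 P1=NH2
Op 9: best P0=NH2 P1=NH2
Op 10: best P0=NH1 P1=NH2
Op 11: best P0=NH1 P1=NH2

Answer: P0:NH1 P1:NH2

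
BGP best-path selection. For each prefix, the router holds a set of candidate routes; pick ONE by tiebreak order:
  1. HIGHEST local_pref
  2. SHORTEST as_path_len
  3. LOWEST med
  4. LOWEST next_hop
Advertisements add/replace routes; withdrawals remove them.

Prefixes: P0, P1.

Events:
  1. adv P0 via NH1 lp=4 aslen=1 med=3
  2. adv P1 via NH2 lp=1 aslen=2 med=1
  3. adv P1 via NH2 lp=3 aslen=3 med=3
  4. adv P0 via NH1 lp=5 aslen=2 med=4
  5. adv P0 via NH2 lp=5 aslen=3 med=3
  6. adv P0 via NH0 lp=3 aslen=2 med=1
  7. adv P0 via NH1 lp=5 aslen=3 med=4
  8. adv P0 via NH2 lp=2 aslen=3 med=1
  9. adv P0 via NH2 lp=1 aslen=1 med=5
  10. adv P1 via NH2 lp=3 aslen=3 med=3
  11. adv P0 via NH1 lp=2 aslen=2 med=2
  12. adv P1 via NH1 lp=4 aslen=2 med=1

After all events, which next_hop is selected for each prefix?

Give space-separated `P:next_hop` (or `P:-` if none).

Answer: P0:NH0 P1:NH1

Derivation:
Op 1: best P0=NH1 P1=-
Op 2: best P0=NH1 P1=NH2
Op 3: best P0=NH1 P1=NH2
Op 4: best P0=NH1 P1=NH2
Op 5: best P0=NH1 P1=NH2
Op 6: best P0=NH1 P1=NH2
Op 7: best P0=NH2 P1=NH2
Op 8: best P0=NH1 P1=NH2
Op 9: best P0=NH1 P1=NH2
Op 10: best P0=NH1 P1=NH2
Op 11: best P0=NH0 P1=NH2
Op 12: best P0=NH0 P1=NH1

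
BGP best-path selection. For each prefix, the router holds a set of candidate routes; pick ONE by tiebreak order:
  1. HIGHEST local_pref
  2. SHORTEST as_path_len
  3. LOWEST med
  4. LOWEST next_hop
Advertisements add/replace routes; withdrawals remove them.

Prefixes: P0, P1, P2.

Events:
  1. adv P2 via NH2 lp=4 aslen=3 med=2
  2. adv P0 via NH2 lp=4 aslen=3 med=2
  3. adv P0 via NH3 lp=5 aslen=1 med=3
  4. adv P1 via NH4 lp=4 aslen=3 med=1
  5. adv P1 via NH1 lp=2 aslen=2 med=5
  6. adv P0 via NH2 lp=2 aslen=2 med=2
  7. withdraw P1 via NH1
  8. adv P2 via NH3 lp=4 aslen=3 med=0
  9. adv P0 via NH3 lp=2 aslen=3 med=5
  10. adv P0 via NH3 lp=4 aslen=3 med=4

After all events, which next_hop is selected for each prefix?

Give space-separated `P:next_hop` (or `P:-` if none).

Op 1: best P0=- P1=- P2=NH2
Op 2: best P0=NH2 P1=- P2=NH2
Op 3: best P0=NH3 P1=- P2=NH2
Op 4: best P0=NH3 P1=NH4 P2=NH2
Op 5: best P0=NH3 P1=NH4 P2=NH2
Op 6: best P0=NH3 P1=NH4 P2=NH2
Op 7: best P0=NH3 P1=NH4 P2=NH2
Op 8: best P0=NH3 P1=NH4 P2=NH3
Op 9: best P0=NH2 P1=NH4 P2=NH3
Op 10: best P0=NH3 P1=NH4 P2=NH3

Answer: P0:NH3 P1:NH4 P2:NH3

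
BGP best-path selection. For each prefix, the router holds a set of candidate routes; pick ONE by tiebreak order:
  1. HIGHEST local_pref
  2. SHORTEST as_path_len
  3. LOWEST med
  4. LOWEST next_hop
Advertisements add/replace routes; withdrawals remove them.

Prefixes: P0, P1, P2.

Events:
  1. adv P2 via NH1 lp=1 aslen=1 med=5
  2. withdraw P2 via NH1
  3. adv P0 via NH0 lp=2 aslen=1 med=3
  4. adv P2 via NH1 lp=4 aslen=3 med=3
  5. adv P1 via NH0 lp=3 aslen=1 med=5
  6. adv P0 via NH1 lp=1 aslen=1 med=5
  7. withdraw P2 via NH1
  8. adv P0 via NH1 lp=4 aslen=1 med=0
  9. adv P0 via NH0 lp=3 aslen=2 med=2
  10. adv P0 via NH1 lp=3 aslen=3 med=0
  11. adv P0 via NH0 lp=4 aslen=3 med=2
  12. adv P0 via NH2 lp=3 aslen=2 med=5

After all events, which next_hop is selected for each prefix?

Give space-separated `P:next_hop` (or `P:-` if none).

Op 1: best P0=- P1=- P2=NH1
Op 2: best P0=- P1=- P2=-
Op 3: best P0=NH0 P1=- P2=-
Op 4: best P0=NH0 P1=- P2=NH1
Op 5: best P0=NH0 P1=NH0 P2=NH1
Op 6: best P0=NH0 P1=NH0 P2=NH1
Op 7: best P0=NH0 P1=NH0 P2=-
Op 8: best P0=NH1 P1=NH0 P2=-
Op 9: best P0=NH1 P1=NH0 P2=-
Op 10: best P0=NH0 P1=NH0 P2=-
Op 11: best P0=NH0 P1=NH0 P2=-
Op 12: best P0=NH0 P1=NH0 P2=-

Answer: P0:NH0 P1:NH0 P2:-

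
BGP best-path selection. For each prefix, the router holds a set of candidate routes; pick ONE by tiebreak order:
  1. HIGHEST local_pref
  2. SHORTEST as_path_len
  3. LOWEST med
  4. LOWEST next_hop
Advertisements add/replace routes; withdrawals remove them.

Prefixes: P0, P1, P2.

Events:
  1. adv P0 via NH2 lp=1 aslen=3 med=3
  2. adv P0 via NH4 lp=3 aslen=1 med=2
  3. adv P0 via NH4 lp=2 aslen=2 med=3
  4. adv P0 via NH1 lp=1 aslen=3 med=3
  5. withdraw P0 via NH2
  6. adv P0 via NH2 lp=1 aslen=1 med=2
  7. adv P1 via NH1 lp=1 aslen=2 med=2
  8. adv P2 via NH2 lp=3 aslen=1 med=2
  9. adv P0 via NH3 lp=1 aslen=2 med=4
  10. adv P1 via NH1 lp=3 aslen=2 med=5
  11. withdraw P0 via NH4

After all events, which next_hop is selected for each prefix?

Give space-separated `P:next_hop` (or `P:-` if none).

Answer: P0:NH2 P1:NH1 P2:NH2

Derivation:
Op 1: best P0=NH2 P1=- P2=-
Op 2: best P0=NH4 P1=- P2=-
Op 3: best P0=NH4 P1=- P2=-
Op 4: best P0=NH4 P1=- P2=-
Op 5: best P0=NH4 P1=- P2=-
Op 6: best P0=NH4 P1=- P2=-
Op 7: best P0=NH4 P1=NH1 P2=-
Op 8: best P0=NH4 P1=NH1 P2=NH2
Op 9: best P0=NH4 P1=NH1 P2=NH2
Op 10: best P0=NH4 P1=NH1 P2=NH2
Op 11: best P0=NH2 P1=NH1 P2=NH2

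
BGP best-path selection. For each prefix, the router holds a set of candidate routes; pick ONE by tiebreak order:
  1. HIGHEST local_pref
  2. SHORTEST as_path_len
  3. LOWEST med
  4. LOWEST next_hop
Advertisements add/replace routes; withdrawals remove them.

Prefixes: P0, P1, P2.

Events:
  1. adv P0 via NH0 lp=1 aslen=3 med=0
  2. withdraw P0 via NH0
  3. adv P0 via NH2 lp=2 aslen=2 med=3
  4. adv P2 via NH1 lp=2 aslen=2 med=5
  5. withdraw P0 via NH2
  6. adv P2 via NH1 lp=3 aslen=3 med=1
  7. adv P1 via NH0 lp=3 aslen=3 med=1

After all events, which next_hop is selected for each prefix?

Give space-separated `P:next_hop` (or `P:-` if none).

Op 1: best P0=NH0 P1=- P2=-
Op 2: best P0=- P1=- P2=-
Op 3: best P0=NH2 P1=- P2=-
Op 4: best P0=NH2 P1=- P2=NH1
Op 5: best P0=- P1=- P2=NH1
Op 6: best P0=- P1=- P2=NH1
Op 7: best P0=- P1=NH0 P2=NH1

Answer: P0:- P1:NH0 P2:NH1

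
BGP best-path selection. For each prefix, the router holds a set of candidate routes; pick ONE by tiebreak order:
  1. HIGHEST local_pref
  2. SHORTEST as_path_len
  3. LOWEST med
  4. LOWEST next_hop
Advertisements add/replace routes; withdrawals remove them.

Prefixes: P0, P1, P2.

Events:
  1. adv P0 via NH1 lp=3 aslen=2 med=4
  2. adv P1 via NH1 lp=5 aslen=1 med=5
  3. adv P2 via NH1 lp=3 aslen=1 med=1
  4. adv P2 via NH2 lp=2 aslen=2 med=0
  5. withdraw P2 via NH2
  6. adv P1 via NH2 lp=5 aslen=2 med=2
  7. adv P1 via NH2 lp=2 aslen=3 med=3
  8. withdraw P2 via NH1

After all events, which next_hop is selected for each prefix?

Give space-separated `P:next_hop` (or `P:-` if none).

Answer: P0:NH1 P1:NH1 P2:-

Derivation:
Op 1: best P0=NH1 P1=- P2=-
Op 2: best P0=NH1 P1=NH1 P2=-
Op 3: best P0=NH1 P1=NH1 P2=NH1
Op 4: best P0=NH1 P1=NH1 P2=NH1
Op 5: best P0=NH1 P1=NH1 P2=NH1
Op 6: best P0=NH1 P1=NH1 P2=NH1
Op 7: best P0=NH1 P1=NH1 P2=NH1
Op 8: best P0=NH1 P1=NH1 P2=-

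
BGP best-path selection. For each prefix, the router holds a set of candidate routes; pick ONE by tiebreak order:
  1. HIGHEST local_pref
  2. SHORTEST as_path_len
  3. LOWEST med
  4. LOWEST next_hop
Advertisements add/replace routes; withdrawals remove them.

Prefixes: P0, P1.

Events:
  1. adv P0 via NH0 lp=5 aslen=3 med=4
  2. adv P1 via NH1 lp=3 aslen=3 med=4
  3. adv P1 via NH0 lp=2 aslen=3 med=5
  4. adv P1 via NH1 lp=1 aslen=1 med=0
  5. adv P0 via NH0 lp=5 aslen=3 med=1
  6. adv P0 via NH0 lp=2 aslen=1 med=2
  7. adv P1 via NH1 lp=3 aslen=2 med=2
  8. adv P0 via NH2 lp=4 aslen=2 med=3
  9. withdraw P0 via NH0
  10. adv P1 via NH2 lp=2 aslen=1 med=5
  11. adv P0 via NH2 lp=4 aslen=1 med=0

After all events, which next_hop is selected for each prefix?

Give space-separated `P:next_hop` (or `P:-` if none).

Op 1: best P0=NH0 P1=-
Op 2: best P0=NH0 P1=NH1
Op 3: best P0=NH0 P1=NH1
Op 4: best P0=NH0 P1=NH0
Op 5: best P0=NH0 P1=NH0
Op 6: best P0=NH0 P1=NH0
Op 7: best P0=NH0 P1=NH1
Op 8: best P0=NH2 P1=NH1
Op 9: best P0=NH2 P1=NH1
Op 10: best P0=NH2 P1=NH1
Op 11: best P0=NH2 P1=NH1

Answer: P0:NH2 P1:NH1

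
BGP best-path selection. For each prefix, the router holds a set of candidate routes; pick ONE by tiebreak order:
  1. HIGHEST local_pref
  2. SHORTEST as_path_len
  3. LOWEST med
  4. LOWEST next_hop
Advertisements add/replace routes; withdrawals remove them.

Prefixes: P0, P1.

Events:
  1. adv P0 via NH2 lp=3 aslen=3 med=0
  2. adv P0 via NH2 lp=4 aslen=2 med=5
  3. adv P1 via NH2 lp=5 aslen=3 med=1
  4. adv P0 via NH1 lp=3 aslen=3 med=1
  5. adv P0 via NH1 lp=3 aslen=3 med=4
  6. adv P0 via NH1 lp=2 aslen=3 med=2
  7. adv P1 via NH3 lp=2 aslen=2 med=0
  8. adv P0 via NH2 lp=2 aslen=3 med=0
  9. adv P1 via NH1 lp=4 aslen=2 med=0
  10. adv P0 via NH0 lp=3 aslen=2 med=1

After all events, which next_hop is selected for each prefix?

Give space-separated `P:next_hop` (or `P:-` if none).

Op 1: best P0=NH2 P1=-
Op 2: best P0=NH2 P1=-
Op 3: best P0=NH2 P1=NH2
Op 4: best P0=NH2 P1=NH2
Op 5: best P0=NH2 P1=NH2
Op 6: best P0=NH2 P1=NH2
Op 7: best P0=NH2 P1=NH2
Op 8: best P0=NH2 P1=NH2
Op 9: best P0=NH2 P1=NH2
Op 10: best P0=NH0 P1=NH2

Answer: P0:NH0 P1:NH2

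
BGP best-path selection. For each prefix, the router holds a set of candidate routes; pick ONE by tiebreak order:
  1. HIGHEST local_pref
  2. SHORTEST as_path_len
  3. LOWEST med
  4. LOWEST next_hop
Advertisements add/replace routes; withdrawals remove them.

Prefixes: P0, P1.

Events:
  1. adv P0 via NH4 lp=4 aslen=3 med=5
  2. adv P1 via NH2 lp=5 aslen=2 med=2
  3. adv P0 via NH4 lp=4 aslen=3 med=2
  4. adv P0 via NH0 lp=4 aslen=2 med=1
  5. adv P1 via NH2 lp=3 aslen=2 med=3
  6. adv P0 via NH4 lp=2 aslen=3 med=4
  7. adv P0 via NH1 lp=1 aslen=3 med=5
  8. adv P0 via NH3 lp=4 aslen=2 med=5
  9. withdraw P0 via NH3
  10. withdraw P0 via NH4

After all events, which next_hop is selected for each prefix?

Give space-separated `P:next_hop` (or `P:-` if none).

Answer: P0:NH0 P1:NH2

Derivation:
Op 1: best P0=NH4 P1=-
Op 2: best P0=NH4 P1=NH2
Op 3: best P0=NH4 P1=NH2
Op 4: best P0=NH0 P1=NH2
Op 5: best P0=NH0 P1=NH2
Op 6: best P0=NH0 P1=NH2
Op 7: best P0=NH0 P1=NH2
Op 8: best P0=NH0 P1=NH2
Op 9: best P0=NH0 P1=NH2
Op 10: best P0=NH0 P1=NH2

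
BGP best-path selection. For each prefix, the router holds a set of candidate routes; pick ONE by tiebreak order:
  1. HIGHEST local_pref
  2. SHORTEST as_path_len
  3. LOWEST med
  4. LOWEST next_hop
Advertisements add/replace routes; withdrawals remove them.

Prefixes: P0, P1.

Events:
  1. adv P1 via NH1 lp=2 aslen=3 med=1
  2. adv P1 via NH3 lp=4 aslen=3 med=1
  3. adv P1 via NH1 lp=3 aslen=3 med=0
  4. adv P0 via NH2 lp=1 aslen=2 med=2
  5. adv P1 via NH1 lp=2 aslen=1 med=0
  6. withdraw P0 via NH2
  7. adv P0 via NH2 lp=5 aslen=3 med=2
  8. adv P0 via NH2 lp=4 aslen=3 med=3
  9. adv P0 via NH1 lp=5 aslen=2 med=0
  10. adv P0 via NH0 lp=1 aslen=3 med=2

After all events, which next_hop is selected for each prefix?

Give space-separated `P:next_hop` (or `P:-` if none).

Answer: P0:NH1 P1:NH3

Derivation:
Op 1: best P0=- P1=NH1
Op 2: best P0=- P1=NH3
Op 3: best P0=- P1=NH3
Op 4: best P0=NH2 P1=NH3
Op 5: best P0=NH2 P1=NH3
Op 6: best P0=- P1=NH3
Op 7: best P0=NH2 P1=NH3
Op 8: best P0=NH2 P1=NH3
Op 9: best P0=NH1 P1=NH3
Op 10: best P0=NH1 P1=NH3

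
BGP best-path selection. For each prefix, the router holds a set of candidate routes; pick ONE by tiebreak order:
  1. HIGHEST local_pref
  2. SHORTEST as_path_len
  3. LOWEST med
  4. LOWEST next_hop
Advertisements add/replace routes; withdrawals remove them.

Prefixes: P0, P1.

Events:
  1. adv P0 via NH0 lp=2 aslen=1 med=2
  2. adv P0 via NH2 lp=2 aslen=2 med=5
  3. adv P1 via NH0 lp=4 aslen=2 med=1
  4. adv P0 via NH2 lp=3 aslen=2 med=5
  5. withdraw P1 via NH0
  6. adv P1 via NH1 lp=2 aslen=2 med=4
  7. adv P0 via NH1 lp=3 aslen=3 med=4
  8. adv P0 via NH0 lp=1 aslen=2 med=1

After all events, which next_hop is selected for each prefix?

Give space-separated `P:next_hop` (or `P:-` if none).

Op 1: best P0=NH0 P1=-
Op 2: best P0=NH0 P1=-
Op 3: best P0=NH0 P1=NH0
Op 4: best P0=NH2 P1=NH0
Op 5: best P0=NH2 P1=-
Op 6: best P0=NH2 P1=NH1
Op 7: best P0=NH2 P1=NH1
Op 8: best P0=NH2 P1=NH1

Answer: P0:NH2 P1:NH1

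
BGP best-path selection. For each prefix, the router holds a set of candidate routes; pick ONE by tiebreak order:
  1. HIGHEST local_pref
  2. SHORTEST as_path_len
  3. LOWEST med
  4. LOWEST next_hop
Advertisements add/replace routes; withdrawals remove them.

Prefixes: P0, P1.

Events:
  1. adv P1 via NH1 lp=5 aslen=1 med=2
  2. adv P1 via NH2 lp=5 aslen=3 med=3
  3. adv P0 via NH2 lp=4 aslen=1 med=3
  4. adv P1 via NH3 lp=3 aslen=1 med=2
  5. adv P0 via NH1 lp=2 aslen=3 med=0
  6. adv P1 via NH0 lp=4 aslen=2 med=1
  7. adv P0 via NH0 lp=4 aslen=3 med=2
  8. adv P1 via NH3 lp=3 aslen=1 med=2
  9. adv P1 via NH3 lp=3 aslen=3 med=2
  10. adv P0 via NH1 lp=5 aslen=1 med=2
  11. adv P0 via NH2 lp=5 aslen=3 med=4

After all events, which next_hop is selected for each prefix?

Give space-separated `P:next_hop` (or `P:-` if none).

Answer: P0:NH1 P1:NH1

Derivation:
Op 1: best P0=- P1=NH1
Op 2: best P0=- P1=NH1
Op 3: best P0=NH2 P1=NH1
Op 4: best P0=NH2 P1=NH1
Op 5: best P0=NH2 P1=NH1
Op 6: best P0=NH2 P1=NH1
Op 7: best P0=NH2 P1=NH1
Op 8: best P0=NH2 P1=NH1
Op 9: best P0=NH2 P1=NH1
Op 10: best P0=NH1 P1=NH1
Op 11: best P0=NH1 P1=NH1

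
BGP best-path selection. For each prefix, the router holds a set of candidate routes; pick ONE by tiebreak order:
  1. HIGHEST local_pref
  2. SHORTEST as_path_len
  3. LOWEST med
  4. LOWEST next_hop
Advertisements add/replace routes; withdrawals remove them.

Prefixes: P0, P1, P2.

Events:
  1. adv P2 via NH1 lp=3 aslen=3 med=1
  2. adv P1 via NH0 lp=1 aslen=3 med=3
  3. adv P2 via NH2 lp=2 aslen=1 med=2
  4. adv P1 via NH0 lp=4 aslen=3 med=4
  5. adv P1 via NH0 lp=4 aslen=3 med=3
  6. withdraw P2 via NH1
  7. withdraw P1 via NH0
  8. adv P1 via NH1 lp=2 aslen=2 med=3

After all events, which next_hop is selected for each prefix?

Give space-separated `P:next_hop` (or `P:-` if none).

Answer: P0:- P1:NH1 P2:NH2

Derivation:
Op 1: best P0=- P1=- P2=NH1
Op 2: best P0=- P1=NH0 P2=NH1
Op 3: best P0=- P1=NH0 P2=NH1
Op 4: best P0=- P1=NH0 P2=NH1
Op 5: best P0=- P1=NH0 P2=NH1
Op 6: best P0=- P1=NH0 P2=NH2
Op 7: best P0=- P1=- P2=NH2
Op 8: best P0=- P1=NH1 P2=NH2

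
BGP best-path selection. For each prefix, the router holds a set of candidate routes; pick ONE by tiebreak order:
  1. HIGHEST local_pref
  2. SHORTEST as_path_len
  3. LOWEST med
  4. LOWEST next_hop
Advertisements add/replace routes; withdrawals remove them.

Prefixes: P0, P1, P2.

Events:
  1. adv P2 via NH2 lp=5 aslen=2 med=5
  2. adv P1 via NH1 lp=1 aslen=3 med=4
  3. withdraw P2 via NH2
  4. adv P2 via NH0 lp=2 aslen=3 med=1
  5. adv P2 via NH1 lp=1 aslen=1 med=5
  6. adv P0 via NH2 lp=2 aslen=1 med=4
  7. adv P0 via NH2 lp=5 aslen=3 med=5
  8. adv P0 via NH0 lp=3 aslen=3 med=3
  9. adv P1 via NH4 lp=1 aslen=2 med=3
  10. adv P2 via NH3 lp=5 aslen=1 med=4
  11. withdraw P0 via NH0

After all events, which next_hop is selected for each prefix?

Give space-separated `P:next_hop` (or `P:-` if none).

Answer: P0:NH2 P1:NH4 P2:NH3

Derivation:
Op 1: best P0=- P1=- P2=NH2
Op 2: best P0=- P1=NH1 P2=NH2
Op 3: best P0=- P1=NH1 P2=-
Op 4: best P0=- P1=NH1 P2=NH0
Op 5: best P0=- P1=NH1 P2=NH0
Op 6: best P0=NH2 P1=NH1 P2=NH0
Op 7: best P0=NH2 P1=NH1 P2=NH0
Op 8: best P0=NH2 P1=NH1 P2=NH0
Op 9: best P0=NH2 P1=NH4 P2=NH0
Op 10: best P0=NH2 P1=NH4 P2=NH3
Op 11: best P0=NH2 P1=NH4 P2=NH3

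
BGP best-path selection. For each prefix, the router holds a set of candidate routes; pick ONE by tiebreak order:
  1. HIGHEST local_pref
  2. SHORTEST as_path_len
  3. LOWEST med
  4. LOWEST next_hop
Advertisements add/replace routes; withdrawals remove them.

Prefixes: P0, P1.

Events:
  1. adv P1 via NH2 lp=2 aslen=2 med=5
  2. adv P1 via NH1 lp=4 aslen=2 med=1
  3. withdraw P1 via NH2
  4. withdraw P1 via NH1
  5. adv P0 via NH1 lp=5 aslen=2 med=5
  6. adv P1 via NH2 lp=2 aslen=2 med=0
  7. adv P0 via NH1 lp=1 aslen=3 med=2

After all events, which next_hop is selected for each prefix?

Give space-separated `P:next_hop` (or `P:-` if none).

Answer: P0:NH1 P1:NH2

Derivation:
Op 1: best P0=- P1=NH2
Op 2: best P0=- P1=NH1
Op 3: best P0=- P1=NH1
Op 4: best P0=- P1=-
Op 5: best P0=NH1 P1=-
Op 6: best P0=NH1 P1=NH2
Op 7: best P0=NH1 P1=NH2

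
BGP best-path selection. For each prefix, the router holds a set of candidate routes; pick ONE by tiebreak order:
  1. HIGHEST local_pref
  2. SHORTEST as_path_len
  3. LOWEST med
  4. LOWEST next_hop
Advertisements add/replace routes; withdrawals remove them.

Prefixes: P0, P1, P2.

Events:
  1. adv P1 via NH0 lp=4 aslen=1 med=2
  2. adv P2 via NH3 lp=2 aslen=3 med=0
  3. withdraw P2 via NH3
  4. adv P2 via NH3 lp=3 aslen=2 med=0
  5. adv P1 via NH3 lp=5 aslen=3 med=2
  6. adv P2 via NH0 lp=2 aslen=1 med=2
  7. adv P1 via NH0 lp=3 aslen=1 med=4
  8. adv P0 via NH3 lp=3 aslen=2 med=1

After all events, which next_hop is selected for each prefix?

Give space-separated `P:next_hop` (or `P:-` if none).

Op 1: best P0=- P1=NH0 P2=-
Op 2: best P0=- P1=NH0 P2=NH3
Op 3: best P0=- P1=NH0 P2=-
Op 4: best P0=- P1=NH0 P2=NH3
Op 5: best P0=- P1=NH3 P2=NH3
Op 6: best P0=- P1=NH3 P2=NH3
Op 7: best P0=- P1=NH3 P2=NH3
Op 8: best P0=NH3 P1=NH3 P2=NH3

Answer: P0:NH3 P1:NH3 P2:NH3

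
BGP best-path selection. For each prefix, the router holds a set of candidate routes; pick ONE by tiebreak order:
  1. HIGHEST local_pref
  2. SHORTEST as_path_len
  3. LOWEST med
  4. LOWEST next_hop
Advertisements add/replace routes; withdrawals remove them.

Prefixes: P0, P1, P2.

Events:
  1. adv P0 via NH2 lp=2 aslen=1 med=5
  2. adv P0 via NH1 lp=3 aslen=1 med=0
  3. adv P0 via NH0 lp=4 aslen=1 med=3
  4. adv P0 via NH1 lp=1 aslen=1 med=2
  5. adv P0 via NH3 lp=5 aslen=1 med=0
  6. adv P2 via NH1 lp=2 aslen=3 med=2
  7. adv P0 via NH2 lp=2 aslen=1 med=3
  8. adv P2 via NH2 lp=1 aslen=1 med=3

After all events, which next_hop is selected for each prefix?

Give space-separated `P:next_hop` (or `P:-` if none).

Op 1: best P0=NH2 P1=- P2=-
Op 2: best P0=NH1 P1=- P2=-
Op 3: best P0=NH0 P1=- P2=-
Op 4: best P0=NH0 P1=- P2=-
Op 5: best P0=NH3 P1=- P2=-
Op 6: best P0=NH3 P1=- P2=NH1
Op 7: best P0=NH3 P1=- P2=NH1
Op 8: best P0=NH3 P1=- P2=NH1

Answer: P0:NH3 P1:- P2:NH1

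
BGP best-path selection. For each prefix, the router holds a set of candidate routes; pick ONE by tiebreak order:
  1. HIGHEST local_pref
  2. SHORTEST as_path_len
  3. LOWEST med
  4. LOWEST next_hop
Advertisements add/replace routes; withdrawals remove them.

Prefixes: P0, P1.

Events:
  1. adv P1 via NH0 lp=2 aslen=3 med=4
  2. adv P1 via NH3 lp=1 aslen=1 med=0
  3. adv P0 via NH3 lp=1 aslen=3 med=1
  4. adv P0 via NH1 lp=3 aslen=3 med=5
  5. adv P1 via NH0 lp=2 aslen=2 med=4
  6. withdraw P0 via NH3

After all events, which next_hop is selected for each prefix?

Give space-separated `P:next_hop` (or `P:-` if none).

Answer: P0:NH1 P1:NH0

Derivation:
Op 1: best P0=- P1=NH0
Op 2: best P0=- P1=NH0
Op 3: best P0=NH3 P1=NH0
Op 4: best P0=NH1 P1=NH0
Op 5: best P0=NH1 P1=NH0
Op 6: best P0=NH1 P1=NH0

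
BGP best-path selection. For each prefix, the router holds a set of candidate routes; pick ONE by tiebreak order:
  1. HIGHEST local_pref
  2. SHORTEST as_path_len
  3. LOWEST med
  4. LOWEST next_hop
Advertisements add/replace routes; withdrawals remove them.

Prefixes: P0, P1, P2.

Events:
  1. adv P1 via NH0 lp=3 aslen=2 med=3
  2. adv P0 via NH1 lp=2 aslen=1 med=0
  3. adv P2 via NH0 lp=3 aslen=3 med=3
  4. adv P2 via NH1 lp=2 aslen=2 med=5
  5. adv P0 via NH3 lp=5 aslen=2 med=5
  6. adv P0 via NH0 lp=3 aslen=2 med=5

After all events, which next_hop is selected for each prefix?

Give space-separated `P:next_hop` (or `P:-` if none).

Answer: P0:NH3 P1:NH0 P2:NH0

Derivation:
Op 1: best P0=- P1=NH0 P2=-
Op 2: best P0=NH1 P1=NH0 P2=-
Op 3: best P0=NH1 P1=NH0 P2=NH0
Op 4: best P0=NH1 P1=NH0 P2=NH0
Op 5: best P0=NH3 P1=NH0 P2=NH0
Op 6: best P0=NH3 P1=NH0 P2=NH0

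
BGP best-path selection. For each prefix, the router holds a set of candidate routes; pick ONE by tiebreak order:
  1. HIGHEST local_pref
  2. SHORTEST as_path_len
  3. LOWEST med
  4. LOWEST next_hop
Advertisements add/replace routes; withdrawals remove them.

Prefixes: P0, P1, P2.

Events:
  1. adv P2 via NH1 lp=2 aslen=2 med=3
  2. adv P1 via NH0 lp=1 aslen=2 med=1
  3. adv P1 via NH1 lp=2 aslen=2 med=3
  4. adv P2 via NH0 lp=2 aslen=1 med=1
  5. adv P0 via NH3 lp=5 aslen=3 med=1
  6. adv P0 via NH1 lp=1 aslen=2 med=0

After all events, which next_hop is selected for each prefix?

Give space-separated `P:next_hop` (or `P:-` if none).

Op 1: best P0=- P1=- P2=NH1
Op 2: best P0=- P1=NH0 P2=NH1
Op 3: best P0=- P1=NH1 P2=NH1
Op 4: best P0=- P1=NH1 P2=NH0
Op 5: best P0=NH3 P1=NH1 P2=NH0
Op 6: best P0=NH3 P1=NH1 P2=NH0

Answer: P0:NH3 P1:NH1 P2:NH0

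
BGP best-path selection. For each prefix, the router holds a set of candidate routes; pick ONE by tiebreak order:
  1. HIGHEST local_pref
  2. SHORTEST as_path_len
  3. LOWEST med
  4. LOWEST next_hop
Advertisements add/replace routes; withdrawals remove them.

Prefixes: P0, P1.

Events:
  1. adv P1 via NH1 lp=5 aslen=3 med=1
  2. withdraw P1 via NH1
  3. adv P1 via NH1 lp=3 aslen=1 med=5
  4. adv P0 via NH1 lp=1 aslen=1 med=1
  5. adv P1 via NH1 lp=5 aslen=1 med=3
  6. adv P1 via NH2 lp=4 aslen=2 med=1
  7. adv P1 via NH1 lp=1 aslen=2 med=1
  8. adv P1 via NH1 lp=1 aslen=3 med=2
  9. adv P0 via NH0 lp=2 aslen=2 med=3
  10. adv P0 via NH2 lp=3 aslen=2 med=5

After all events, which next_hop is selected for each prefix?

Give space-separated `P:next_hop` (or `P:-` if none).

Answer: P0:NH2 P1:NH2

Derivation:
Op 1: best P0=- P1=NH1
Op 2: best P0=- P1=-
Op 3: best P0=- P1=NH1
Op 4: best P0=NH1 P1=NH1
Op 5: best P0=NH1 P1=NH1
Op 6: best P0=NH1 P1=NH1
Op 7: best P0=NH1 P1=NH2
Op 8: best P0=NH1 P1=NH2
Op 9: best P0=NH0 P1=NH2
Op 10: best P0=NH2 P1=NH2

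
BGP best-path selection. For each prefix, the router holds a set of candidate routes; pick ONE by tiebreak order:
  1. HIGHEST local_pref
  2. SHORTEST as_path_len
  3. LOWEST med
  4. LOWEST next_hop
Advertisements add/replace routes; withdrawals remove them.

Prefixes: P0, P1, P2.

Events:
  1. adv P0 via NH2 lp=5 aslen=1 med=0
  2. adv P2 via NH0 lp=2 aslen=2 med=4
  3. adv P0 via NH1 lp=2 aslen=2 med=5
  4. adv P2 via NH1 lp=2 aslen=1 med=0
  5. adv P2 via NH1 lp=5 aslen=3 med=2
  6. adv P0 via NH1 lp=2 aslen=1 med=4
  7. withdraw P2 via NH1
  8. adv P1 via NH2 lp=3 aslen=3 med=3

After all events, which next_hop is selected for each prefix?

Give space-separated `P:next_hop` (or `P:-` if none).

Op 1: best P0=NH2 P1=- P2=-
Op 2: best P0=NH2 P1=- P2=NH0
Op 3: best P0=NH2 P1=- P2=NH0
Op 4: best P0=NH2 P1=- P2=NH1
Op 5: best P0=NH2 P1=- P2=NH1
Op 6: best P0=NH2 P1=- P2=NH1
Op 7: best P0=NH2 P1=- P2=NH0
Op 8: best P0=NH2 P1=NH2 P2=NH0

Answer: P0:NH2 P1:NH2 P2:NH0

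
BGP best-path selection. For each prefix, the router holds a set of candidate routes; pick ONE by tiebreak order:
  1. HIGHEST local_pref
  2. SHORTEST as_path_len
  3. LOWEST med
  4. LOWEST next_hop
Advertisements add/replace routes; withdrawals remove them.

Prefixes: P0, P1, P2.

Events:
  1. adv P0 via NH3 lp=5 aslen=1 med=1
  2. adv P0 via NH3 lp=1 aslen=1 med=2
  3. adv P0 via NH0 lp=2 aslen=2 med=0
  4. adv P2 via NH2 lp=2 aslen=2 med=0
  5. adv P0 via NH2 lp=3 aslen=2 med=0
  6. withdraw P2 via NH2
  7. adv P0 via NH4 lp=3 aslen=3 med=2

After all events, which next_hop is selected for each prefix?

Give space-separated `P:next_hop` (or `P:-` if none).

Answer: P0:NH2 P1:- P2:-

Derivation:
Op 1: best P0=NH3 P1=- P2=-
Op 2: best P0=NH3 P1=- P2=-
Op 3: best P0=NH0 P1=- P2=-
Op 4: best P0=NH0 P1=- P2=NH2
Op 5: best P0=NH2 P1=- P2=NH2
Op 6: best P0=NH2 P1=- P2=-
Op 7: best P0=NH2 P1=- P2=-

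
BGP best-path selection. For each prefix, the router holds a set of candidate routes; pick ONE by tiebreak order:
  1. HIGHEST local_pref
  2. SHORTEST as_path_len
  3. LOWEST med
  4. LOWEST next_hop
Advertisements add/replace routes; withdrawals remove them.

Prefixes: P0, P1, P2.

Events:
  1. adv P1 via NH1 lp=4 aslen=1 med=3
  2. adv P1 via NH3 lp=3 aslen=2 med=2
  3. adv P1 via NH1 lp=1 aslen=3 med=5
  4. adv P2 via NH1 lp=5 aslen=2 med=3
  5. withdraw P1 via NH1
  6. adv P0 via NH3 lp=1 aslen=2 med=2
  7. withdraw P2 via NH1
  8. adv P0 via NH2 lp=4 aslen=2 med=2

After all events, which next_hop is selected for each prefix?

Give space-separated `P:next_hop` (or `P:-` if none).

Answer: P0:NH2 P1:NH3 P2:-

Derivation:
Op 1: best P0=- P1=NH1 P2=-
Op 2: best P0=- P1=NH1 P2=-
Op 3: best P0=- P1=NH3 P2=-
Op 4: best P0=- P1=NH3 P2=NH1
Op 5: best P0=- P1=NH3 P2=NH1
Op 6: best P0=NH3 P1=NH3 P2=NH1
Op 7: best P0=NH3 P1=NH3 P2=-
Op 8: best P0=NH2 P1=NH3 P2=-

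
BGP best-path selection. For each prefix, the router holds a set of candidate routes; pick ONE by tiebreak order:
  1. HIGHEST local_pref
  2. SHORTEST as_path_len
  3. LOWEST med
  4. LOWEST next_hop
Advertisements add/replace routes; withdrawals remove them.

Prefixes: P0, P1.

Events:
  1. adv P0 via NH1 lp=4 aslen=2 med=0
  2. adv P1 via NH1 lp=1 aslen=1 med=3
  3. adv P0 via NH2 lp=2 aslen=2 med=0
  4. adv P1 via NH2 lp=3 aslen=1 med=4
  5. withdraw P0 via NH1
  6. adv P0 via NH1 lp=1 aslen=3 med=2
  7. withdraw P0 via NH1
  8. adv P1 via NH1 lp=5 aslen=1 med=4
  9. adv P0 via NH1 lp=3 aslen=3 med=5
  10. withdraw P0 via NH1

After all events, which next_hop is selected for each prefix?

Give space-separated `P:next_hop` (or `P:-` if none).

Op 1: best P0=NH1 P1=-
Op 2: best P0=NH1 P1=NH1
Op 3: best P0=NH1 P1=NH1
Op 4: best P0=NH1 P1=NH2
Op 5: best P0=NH2 P1=NH2
Op 6: best P0=NH2 P1=NH2
Op 7: best P0=NH2 P1=NH2
Op 8: best P0=NH2 P1=NH1
Op 9: best P0=NH1 P1=NH1
Op 10: best P0=NH2 P1=NH1

Answer: P0:NH2 P1:NH1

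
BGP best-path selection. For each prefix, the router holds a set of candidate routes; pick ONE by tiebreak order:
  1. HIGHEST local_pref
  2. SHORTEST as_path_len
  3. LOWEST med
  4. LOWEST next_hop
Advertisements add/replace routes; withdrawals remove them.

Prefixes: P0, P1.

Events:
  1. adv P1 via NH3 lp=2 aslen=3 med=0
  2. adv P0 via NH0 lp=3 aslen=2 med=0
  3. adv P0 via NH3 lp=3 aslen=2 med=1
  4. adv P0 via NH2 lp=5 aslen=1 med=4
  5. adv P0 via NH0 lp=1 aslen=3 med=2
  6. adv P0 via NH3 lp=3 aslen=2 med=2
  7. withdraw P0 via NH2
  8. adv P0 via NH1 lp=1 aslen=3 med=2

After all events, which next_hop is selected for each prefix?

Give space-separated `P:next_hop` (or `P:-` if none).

Answer: P0:NH3 P1:NH3

Derivation:
Op 1: best P0=- P1=NH3
Op 2: best P0=NH0 P1=NH3
Op 3: best P0=NH0 P1=NH3
Op 4: best P0=NH2 P1=NH3
Op 5: best P0=NH2 P1=NH3
Op 6: best P0=NH2 P1=NH3
Op 7: best P0=NH3 P1=NH3
Op 8: best P0=NH3 P1=NH3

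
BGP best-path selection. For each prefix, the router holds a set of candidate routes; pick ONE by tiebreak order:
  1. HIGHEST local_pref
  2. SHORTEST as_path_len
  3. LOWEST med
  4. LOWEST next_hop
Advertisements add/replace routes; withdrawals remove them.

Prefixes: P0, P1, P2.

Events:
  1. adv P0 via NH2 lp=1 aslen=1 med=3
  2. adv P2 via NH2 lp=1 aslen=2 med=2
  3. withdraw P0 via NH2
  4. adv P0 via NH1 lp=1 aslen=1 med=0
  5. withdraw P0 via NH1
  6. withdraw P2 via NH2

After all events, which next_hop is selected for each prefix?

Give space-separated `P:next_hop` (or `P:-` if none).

Answer: P0:- P1:- P2:-

Derivation:
Op 1: best P0=NH2 P1=- P2=-
Op 2: best P0=NH2 P1=- P2=NH2
Op 3: best P0=- P1=- P2=NH2
Op 4: best P0=NH1 P1=- P2=NH2
Op 5: best P0=- P1=- P2=NH2
Op 6: best P0=- P1=- P2=-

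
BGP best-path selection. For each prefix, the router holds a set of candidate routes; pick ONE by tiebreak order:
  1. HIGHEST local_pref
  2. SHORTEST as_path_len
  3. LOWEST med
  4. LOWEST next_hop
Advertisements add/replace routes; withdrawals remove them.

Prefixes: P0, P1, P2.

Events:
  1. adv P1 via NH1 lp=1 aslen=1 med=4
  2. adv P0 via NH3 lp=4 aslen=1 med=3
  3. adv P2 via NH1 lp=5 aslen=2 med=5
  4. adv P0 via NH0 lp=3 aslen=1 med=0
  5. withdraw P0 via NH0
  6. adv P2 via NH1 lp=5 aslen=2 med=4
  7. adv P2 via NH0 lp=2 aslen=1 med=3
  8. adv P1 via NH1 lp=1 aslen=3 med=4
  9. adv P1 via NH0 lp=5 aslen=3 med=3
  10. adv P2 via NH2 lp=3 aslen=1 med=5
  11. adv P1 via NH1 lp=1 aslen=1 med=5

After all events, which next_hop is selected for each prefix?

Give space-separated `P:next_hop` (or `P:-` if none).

Op 1: best P0=- P1=NH1 P2=-
Op 2: best P0=NH3 P1=NH1 P2=-
Op 3: best P0=NH3 P1=NH1 P2=NH1
Op 4: best P0=NH3 P1=NH1 P2=NH1
Op 5: best P0=NH3 P1=NH1 P2=NH1
Op 6: best P0=NH3 P1=NH1 P2=NH1
Op 7: best P0=NH3 P1=NH1 P2=NH1
Op 8: best P0=NH3 P1=NH1 P2=NH1
Op 9: best P0=NH3 P1=NH0 P2=NH1
Op 10: best P0=NH3 P1=NH0 P2=NH1
Op 11: best P0=NH3 P1=NH0 P2=NH1

Answer: P0:NH3 P1:NH0 P2:NH1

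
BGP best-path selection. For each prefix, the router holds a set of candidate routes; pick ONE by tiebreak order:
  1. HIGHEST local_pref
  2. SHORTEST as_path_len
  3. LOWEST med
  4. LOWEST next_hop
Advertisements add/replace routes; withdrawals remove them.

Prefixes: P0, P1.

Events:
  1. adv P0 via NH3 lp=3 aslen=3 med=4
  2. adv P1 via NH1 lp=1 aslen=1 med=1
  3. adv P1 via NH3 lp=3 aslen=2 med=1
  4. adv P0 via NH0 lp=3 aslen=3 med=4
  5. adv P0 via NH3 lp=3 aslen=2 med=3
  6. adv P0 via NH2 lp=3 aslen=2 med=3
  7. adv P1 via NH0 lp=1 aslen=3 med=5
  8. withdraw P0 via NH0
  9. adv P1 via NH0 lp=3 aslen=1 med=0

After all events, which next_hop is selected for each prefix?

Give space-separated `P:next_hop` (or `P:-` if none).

Answer: P0:NH2 P1:NH0

Derivation:
Op 1: best P0=NH3 P1=-
Op 2: best P0=NH3 P1=NH1
Op 3: best P0=NH3 P1=NH3
Op 4: best P0=NH0 P1=NH3
Op 5: best P0=NH3 P1=NH3
Op 6: best P0=NH2 P1=NH3
Op 7: best P0=NH2 P1=NH3
Op 8: best P0=NH2 P1=NH3
Op 9: best P0=NH2 P1=NH0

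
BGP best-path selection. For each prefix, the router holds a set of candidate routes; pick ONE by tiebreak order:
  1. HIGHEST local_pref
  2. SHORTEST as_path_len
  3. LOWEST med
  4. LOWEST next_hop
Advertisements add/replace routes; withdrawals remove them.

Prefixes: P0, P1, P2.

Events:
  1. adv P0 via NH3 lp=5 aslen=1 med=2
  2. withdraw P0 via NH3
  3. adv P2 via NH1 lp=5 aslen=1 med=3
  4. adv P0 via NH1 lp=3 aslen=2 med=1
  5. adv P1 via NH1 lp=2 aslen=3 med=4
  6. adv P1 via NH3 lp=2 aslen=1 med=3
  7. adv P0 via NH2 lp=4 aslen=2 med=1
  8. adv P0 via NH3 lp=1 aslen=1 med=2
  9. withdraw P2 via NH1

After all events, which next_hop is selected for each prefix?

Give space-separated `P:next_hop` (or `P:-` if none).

Op 1: best P0=NH3 P1=- P2=-
Op 2: best P0=- P1=- P2=-
Op 3: best P0=- P1=- P2=NH1
Op 4: best P0=NH1 P1=- P2=NH1
Op 5: best P0=NH1 P1=NH1 P2=NH1
Op 6: best P0=NH1 P1=NH3 P2=NH1
Op 7: best P0=NH2 P1=NH3 P2=NH1
Op 8: best P0=NH2 P1=NH3 P2=NH1
Op 9: best P0=NH2 P1=NH3 P2=-

Answer: P0:NH2 P1:NH3 P2:-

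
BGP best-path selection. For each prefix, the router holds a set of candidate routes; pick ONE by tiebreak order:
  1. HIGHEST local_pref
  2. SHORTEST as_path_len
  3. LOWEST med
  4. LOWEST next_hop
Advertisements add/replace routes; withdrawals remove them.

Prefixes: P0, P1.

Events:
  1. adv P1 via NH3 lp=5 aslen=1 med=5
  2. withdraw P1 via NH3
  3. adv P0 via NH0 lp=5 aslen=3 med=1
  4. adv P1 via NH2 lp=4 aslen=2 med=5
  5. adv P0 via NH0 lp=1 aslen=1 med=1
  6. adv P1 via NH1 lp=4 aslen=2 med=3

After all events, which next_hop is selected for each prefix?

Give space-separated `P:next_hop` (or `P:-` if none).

Op 1: best P0=- P1=NH3
Op 2: best P0=- P1=-
Op 3: best P0=NH0 P1=-
Op 4: best P0=NH0 P1=NH2
Op 5: best P0=NH0 P1=NH2
Op 6: best P0=NH0 P1=NH1

Answer: P0:NH0 P1:NH1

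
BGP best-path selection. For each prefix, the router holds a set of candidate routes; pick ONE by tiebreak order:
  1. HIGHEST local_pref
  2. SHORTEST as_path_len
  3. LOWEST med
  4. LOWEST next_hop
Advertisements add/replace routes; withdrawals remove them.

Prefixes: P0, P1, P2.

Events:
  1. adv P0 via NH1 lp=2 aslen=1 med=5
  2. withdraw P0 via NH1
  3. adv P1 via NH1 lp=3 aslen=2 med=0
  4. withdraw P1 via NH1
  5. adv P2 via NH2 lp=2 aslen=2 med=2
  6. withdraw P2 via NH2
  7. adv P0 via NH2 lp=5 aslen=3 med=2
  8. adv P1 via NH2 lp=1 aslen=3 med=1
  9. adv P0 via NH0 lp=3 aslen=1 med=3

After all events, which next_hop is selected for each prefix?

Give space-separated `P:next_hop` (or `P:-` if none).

Op 1: best P0=NH1 P1=- P2=-
Op 2: best P0=- P1=- P2=-
Op 3: best P0=- P1=NH1 P2=-
Op 4: best P0=- P1=- P2=-
Op 5: best P0=- P1=- P2=NH2
Op 6: best P0=- P1=- P2=-
Op 7: best P0=NH2 P1=- P2=-
Op 8: best P0=NH2 P1=NH2 P2=-
Op 9: best P0=NH2 P1=NH2 P2=-

Answer: P0:NH2 P1:NH2 P2:-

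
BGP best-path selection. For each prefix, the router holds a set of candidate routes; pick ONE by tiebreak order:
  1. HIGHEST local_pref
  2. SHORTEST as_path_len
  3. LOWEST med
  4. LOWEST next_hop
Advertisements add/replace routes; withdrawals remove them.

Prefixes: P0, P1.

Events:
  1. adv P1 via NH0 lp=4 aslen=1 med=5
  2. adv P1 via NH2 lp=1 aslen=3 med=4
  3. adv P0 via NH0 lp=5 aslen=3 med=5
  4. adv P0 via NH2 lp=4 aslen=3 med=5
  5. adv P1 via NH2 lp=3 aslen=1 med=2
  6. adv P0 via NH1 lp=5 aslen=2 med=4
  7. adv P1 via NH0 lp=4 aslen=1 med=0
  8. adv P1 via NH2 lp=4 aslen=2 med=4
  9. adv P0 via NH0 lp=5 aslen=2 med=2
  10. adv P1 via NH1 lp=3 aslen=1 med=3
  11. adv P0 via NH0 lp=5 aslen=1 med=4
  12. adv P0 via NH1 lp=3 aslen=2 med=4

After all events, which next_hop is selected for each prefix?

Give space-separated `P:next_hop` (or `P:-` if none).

Answer: P0:NH0 P1:NH0

Derivation:
Op 1: best P0=- P1=NH0
Op 2: best P0=- P1=NH0
Op 3: best P0=NH0 P1=NH0
Op 4: best P0=NH0 P1=NH0
Op 5: best P0=NH0 P1=NH0
Op 6: best P0=NH1 P1=NH0
Op 7: best P0=NH1 P1=NH0
Op 8: best P0=NH1 P1=NH0
Op 9: best P0=NH0 P1=NH0
Op 10: best P0=NH0 P1=NH0
Op 11: best P0=NH0 P1=NH0
Op 12: best P0=NH0 P1=NH0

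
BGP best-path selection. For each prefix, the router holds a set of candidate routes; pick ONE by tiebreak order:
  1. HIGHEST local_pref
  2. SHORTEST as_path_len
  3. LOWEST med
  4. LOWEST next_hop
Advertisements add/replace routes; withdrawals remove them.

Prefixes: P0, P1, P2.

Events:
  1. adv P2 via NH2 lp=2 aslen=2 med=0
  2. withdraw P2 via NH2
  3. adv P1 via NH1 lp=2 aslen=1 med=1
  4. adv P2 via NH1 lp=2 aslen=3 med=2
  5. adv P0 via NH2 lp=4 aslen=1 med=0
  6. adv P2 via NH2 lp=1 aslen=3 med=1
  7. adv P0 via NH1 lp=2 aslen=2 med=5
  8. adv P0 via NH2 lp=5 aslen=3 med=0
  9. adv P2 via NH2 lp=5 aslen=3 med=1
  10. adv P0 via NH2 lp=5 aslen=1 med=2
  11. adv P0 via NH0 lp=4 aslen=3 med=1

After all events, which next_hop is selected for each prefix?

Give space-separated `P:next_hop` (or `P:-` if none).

Answer: P0:NH2 P1:NH1 P2:NH2

Derivation:
Op 1: best P0=- P1=- P2=NH2
Op 2: best P0=- P1=- P2=-
Op 3: best P0=- P1=NH1 P2=-
Op 4: best P0=- P1=NH1 P2=NH1
Op 5: best P0=NH2 P1=NH1 P2=NH1
Op 6: best P0=NH2 P1=NH1 P2=NH1
Op 7: best P0=NH2 P1=NH1 P2=NH1
Op 8: best P0=NH2 P1=NH1 P2=NH1
Op 9: best P0=NH2 P1=NH1 P2=NH2
Op 10: best P0=NH2 P1=NH1 P2=NH2
Op 11: best P0=NH2 P1=NH1 P2=NH2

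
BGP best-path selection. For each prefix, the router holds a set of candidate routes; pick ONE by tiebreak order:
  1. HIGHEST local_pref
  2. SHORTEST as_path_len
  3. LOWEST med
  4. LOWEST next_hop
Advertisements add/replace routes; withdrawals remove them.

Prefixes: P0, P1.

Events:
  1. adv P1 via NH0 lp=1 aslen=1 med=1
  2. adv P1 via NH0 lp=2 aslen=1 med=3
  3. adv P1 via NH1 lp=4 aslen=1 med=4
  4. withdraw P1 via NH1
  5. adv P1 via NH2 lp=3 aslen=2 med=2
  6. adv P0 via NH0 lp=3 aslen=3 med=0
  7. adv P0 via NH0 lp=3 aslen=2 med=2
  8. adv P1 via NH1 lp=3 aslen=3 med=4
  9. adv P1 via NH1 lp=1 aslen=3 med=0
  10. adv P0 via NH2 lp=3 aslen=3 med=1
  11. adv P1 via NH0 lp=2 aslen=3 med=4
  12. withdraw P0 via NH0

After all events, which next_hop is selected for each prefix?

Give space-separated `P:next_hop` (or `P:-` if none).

Op 1: best P0=- P1=NH0
Op 2: best P0=- P1=NH0
Op 3: best P0=- P1=NH1
Op 4: best P0=- P1=NH0
Op 5: best P0=- P1=NH2
Op 6: best P0=NH0 P1=NH2
Op 7: best P0=NH0 P1=NH2
Op 8: best P0=NH0 P1=NH2
Op 9: best P0=NH0 P1=NH2
Op 10: best P0=NH0 P1=NH2
Op 11: best P0=NH0 P1=NH2
Op 12: best P0=NH2 P1=NH2

Answer: P0:NH2 P1:NH2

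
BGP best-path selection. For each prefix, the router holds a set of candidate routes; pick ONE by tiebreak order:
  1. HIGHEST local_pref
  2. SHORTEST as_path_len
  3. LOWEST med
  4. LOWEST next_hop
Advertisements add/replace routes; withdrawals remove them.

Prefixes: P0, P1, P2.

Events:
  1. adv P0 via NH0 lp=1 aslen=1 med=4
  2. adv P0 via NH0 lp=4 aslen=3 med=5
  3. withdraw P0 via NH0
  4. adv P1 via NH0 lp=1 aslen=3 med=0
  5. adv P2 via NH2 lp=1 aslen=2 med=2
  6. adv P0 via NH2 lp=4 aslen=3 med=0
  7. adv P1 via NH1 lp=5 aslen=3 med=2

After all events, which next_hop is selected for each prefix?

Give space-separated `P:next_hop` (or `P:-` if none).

Op 1: best P0=NH0 P1=- P2=-
Op 2: best P0=NH0 P1=- P2=-
Op 3: best P0=- P1=- P2=-
Op 4: best P0=- P1=NH0 P2=-
Op 5: best P0=- P1=NH0 P2=NH2
Op 6: best P0=NH2 P1=NH0 P2=NH2
Op 7: best P0=NH2 P1=NH1 P2=NH2

Answer: P0:NH2 P1:NH1 P2:NH2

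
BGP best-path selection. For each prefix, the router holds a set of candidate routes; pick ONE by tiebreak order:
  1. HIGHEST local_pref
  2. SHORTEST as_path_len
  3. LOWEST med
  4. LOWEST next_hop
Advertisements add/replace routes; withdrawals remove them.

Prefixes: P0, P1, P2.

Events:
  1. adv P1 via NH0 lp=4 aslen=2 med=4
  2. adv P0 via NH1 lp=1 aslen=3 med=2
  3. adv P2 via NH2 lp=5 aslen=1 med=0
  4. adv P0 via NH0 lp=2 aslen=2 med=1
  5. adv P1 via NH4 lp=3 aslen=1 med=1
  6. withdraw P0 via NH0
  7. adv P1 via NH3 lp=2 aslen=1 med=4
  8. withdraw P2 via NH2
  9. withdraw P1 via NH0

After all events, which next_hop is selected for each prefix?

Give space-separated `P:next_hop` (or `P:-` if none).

Op 1: best P0=- P1=NH0 P2=-
Op 2: best P0=NH1 P1=NH0 P2=-
Op 3: best P0=NH1 P1=NH0 P2=NH2
Op 4: best P0=NH0 P1=NH0 P2=NH2
Op 5: best P0=NH0 P1=NH0 P2=NH2
Op 6: best P0=NH1 P1=NH0 P2=NH2
Op 7: best P0=NH1 P1=NH0 P2=NH2
Op 8: best P0=NH1 P1=NH0 P2=-
Op 9: best P0=NH1 P1=NH4 P2=-

Answer: P0:NH1 P1:NH4 P2:-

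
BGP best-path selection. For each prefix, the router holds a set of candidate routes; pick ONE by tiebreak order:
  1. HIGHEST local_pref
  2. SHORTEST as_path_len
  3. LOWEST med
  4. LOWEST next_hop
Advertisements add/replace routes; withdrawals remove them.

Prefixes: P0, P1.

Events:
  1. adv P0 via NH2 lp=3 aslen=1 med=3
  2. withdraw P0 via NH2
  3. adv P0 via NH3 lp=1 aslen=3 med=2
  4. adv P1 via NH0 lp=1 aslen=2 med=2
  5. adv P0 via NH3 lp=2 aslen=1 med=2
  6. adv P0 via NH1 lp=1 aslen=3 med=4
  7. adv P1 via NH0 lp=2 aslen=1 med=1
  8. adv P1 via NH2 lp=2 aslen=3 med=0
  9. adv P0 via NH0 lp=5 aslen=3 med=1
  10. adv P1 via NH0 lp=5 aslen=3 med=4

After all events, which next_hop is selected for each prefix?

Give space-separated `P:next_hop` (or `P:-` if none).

Op 1: best P0=NH2 P1=-
Op 2: best P0=- P1=-
Op 3: best P0=NH3 P1=-
Op 4: best P0=NH3 P1=NH0
Op 5: best P0=NH3 P1=NH0
Op 6: best P0=NH3 P1=NH0
Op 7: best P0=NH3 P1=NH0
Op 8: best P0=NH3 P1=NH0
Op 9: best P0=NH0 P1=NH0
Op 10: best P0=NH0 P1=NH0

Answer: P0:NH0 P1:NH0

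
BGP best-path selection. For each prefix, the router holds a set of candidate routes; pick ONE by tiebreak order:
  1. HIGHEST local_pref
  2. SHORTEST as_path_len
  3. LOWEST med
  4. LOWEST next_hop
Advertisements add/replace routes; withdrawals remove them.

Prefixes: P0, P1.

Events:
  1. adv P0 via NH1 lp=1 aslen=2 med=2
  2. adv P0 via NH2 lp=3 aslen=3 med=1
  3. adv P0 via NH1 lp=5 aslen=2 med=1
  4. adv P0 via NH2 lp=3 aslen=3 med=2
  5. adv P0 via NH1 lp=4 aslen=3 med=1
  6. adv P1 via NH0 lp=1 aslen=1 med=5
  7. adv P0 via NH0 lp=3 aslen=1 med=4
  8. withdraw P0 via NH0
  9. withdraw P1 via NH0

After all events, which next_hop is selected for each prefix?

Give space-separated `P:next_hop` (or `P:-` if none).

Answer: P0:NH1 P1:-

Derivation:
Op 1: best P0=NH1 P1=-
Op 2: best P0=NH2 P1=-
Op 3: best P0=NH1 P1=-
Op 4: best P0=NH1 P1=-
Op 5: best P0=NH1 P1=-
Op 6: best P0=NH1 P1=NH0
Op 7: best P0=NH1 P1=NH0
Op 8: best P0=NH1 P1=NH0
Op 9: best P0=NH1 P1=-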